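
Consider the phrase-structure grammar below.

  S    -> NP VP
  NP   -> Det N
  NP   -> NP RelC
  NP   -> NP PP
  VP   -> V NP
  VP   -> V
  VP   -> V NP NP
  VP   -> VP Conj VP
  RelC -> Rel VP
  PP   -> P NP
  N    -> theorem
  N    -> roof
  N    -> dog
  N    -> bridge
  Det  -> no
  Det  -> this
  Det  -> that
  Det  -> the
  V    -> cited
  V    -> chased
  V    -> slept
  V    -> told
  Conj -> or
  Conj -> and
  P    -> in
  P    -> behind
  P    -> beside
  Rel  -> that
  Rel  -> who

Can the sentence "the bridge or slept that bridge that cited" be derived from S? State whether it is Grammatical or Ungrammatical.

For S → NP VP, the only prefix that parses as NP is 'the bridge', but the remainder 'or slept that bridge that cited' is not a VP under these rules.

Ungrammatical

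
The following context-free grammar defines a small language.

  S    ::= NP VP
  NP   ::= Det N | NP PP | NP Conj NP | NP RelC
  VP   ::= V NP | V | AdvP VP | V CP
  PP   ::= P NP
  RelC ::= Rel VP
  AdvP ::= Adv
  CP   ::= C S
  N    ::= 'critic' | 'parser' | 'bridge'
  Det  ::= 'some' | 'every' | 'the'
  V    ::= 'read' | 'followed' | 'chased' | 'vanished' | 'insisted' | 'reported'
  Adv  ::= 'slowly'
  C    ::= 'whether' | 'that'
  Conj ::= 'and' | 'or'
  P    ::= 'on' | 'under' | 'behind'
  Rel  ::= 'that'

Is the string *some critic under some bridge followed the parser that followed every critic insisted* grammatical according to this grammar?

Ungrammatical

For S → NP VP, every NP-prefix leaves a non-VP remainder: after 'some critic' the remainder is not a VP; after 'some critic under some bridge' the remainder is not a VP.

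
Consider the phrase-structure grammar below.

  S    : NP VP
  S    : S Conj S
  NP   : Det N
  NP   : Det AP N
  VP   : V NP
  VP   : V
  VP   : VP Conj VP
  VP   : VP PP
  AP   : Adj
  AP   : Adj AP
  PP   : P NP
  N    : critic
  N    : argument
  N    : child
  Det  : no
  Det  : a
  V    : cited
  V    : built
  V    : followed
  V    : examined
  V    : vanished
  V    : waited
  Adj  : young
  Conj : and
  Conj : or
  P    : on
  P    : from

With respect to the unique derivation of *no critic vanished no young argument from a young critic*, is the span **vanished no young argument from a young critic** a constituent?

Yes

[S [NP [Det no] [N critic]] [VP [VP [V vanished] [NP [Det no] [AP [Adj young]] [N argument]]] [PP [P from] [NP [Det a] [AP [Adj young]] [N critic]]]]]
The words 'vanished no young argument from a young critic' are exhaustively dominated by a single VP node (built by VP → VP PP), so they form a constituent.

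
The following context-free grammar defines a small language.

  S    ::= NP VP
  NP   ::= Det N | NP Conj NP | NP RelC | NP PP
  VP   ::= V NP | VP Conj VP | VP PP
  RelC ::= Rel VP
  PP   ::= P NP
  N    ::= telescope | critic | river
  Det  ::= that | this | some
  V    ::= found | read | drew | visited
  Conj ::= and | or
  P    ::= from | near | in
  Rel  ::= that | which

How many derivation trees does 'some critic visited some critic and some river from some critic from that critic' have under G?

9

Two of the 9 distinct bracketings:
[S [NP [Det some] [N critic]] [VP [V visited] [NP [NP [Det some] [N critic]] [Conj and] [NP [NP [Det some] [N river]] [PP [P from] [NP [NP [Det some] [N critic]] [PP [P from] [NP [Det that] [N critic]]]]]]]]]
[S [NP [Det some] [N critic]] [VP [V visited] [NP [NP [Det some] [N critic]] [Conj and] [NP [NP [NP [Det some] [N river]] [PP [P from] [NP [Det some] [N critic]]]] [PP [P from] [NP [Det that] [N critic]]]]]]]
The trees differ in how a recursive rule is bracketed over the same span.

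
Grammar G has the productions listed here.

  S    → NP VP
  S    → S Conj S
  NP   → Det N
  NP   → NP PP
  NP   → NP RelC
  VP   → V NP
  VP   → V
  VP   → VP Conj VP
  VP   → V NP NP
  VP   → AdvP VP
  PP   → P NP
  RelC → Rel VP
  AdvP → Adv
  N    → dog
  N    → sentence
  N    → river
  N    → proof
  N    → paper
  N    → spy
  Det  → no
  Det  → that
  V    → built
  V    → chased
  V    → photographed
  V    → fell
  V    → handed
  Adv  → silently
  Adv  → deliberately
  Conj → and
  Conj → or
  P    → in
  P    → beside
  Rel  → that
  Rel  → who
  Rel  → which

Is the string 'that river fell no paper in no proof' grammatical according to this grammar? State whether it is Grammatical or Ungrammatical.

S
  NP
    Det: that
    N: river
  VP
    V: fell
    NP
      NP
        Det: no
        N: paper
      PP
        P: in
        NP
          Det: no
          N: proof
The bracketing above is licensed at every node by one of the given productions, with S at the root.

Grammatical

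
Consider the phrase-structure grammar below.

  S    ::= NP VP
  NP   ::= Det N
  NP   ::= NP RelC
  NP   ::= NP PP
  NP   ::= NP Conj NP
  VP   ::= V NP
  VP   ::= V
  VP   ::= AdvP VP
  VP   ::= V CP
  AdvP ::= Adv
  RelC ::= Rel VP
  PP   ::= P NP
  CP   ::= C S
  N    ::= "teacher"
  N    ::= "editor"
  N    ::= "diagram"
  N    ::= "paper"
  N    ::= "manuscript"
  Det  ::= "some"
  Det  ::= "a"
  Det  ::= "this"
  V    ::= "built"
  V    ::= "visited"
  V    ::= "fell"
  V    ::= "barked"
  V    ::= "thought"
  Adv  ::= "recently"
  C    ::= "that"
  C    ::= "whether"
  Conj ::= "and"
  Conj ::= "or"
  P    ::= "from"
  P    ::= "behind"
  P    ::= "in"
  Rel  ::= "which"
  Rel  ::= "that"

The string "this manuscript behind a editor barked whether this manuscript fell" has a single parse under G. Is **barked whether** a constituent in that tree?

[S [NP [NP [Det this] [N manuscript]] [PP [P behind] [NP [Det a] [N editor]]]] [VP [V barked] [CP [C whether] [S [NP [Det this] [N manuscript]] [VP [V fell]]]]]]
The smallest constituent containing 'barked whether' is the VP spanning 'barked whether this manuscript fell'; no single node in the tree dominates exactly the given words.

No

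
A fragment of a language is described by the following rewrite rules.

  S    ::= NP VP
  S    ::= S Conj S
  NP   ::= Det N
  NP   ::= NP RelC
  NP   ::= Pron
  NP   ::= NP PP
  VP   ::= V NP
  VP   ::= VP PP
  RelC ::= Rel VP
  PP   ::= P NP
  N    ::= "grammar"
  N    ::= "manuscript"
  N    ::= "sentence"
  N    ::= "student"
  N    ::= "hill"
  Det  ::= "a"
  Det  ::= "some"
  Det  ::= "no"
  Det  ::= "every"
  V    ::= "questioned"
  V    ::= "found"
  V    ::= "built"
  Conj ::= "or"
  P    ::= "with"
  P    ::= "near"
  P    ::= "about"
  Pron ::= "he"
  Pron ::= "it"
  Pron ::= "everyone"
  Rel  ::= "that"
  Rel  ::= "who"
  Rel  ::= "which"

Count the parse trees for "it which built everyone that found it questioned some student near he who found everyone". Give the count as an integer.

6

Two of the 6 distinct bracketings:
[S [NP [NP [Pron it]] [RelC [Rel which] [VP [V built] [NP [NP [Pron everyone]] [RelC [Rel that] [VP [V found] [NP [Pron it]]]]]]]] [VP [V questioned] [NP [NP [NP [Det some] [N student]] [PP [P near] [NP [Pron he]]]] [RelC [Rel who] [VP [V found] [NP [Pron everyone]]]]]]]
[S [NP [NP [Pron it]] [RelC [Rel which] [VP [V built] [NP [NP [Pron everyone]] [RelC [Rel that] [VP [V found] [NP [Pron it]]]]]]]] [VP [V questioned] [NP [NP [Det some] [N student]] [PP [P near] [NP [NP [Pron he]] [RelC [Rel who] [VP [V found] [NP [Pron everyone]]]]]]]]]
The trees differ in how a recursive rule is bracketed over the same span.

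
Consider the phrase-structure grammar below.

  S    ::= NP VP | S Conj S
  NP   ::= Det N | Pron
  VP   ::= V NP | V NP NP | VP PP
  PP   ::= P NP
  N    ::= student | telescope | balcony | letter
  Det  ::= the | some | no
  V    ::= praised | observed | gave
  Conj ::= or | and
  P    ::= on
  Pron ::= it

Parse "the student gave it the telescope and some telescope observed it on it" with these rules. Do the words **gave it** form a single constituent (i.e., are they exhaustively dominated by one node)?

[S [S [NP [Det the] [N student]] [VP [V gave] [NP [Pron it]] [NP [Det the] [N telescope]]]] [Conj and] [S [NP [Det some] [N telescope]] [VP [VP [V observed] [NP [Pron it]]] [PP [P on] [NP [Pron it]]]]]]
The smallest constituent containing 'gave it' is the VP spanning 'gave it the telescope'; no single node in the tree dominates exactly the given words.

No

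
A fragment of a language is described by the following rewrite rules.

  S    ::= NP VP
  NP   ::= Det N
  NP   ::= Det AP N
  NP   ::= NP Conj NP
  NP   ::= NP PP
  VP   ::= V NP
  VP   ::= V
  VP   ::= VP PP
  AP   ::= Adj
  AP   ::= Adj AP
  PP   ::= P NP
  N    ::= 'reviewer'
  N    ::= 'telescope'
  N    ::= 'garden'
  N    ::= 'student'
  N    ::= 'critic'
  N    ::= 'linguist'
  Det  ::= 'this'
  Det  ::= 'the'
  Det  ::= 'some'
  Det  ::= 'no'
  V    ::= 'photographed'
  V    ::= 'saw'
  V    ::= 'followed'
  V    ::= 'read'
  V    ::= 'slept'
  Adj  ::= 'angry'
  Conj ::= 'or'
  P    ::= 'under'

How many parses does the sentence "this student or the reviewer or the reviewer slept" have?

The two bracketings:
[S [NP [NP [Det this] [N student]] [Conj or] [NP [NP [Det the] [N reviewer]] [Conj or] [NP [Det the] [N reviewer]]]] [VP [V slept]]]
[S [NP [NP [NP [Det this] [N student]] [Conj or] [NP [Det the] [N reviewer]]] [Conj or] [NP [Det the] [N reviewer]]] [VP [V slept]]]
The trees differ in how a recursive rule is bracketed over the same span.

2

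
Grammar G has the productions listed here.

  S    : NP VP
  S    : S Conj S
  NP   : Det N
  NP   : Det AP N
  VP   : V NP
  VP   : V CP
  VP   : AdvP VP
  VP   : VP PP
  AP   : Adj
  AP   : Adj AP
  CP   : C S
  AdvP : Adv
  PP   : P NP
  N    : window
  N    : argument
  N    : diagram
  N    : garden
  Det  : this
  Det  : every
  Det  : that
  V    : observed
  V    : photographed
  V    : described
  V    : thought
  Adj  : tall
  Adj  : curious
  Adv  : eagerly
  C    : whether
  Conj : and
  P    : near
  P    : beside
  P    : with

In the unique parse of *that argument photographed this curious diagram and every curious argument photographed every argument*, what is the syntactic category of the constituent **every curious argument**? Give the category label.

NP

[S [S [NP [Det that] [N argument]] [VP [V photographed] [NP [Det this] [AP [Adj curious]] [N diagram]]]] [Conj and] [S [NP [Det every] [AP [Adj curious]] [N argument]] [VP [V photographed] [NP [Det every] [N argument]]]]]
The span 'every curious argument' is the NP node built by NP → Det AP N.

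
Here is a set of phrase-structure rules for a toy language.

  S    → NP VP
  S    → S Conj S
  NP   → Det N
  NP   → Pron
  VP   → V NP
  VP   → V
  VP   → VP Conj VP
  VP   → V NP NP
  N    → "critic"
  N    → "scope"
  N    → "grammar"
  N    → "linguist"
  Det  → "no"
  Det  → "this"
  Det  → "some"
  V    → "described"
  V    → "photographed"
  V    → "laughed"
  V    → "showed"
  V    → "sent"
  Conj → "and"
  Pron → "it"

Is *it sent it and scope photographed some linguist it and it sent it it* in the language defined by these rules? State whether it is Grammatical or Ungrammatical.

Ungrammatical

A Conj word can never sit immediately before an N word in any string this grammar generates, so the substring 'and scope' rules out a derivation.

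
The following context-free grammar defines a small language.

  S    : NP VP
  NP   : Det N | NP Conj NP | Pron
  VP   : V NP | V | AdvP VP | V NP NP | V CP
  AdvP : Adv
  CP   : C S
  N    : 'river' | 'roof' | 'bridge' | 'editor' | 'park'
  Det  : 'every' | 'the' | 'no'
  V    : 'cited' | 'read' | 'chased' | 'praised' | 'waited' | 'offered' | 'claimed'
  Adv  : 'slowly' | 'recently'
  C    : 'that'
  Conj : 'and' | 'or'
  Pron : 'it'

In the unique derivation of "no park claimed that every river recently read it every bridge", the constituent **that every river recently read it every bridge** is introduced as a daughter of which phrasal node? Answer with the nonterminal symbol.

VP

[S [NP [Det no] [N park]] [VP [V claimed] [CP [C that] [S [NP [Det every] [N river]] [VP [AdvP [Adv recently]] [VP [V read] [NP [Pron it]] [NP [Det every] [N bridge]]]]]]]]
The span 'that every river recently read it every bridge' is the CP node built by CP → C S.
Its mother is the VP built by VP → V CP.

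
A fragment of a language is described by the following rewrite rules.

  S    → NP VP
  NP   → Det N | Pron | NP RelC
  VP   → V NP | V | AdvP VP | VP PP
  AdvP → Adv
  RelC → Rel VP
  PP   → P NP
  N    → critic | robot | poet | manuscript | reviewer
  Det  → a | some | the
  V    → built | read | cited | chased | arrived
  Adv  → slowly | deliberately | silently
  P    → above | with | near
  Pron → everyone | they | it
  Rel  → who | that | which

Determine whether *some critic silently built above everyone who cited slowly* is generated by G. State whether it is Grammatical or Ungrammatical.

For S → NP VP, the only prefix that parses as NP is 'some critic', but the remainder 'silently built above everyone who cited slowly' is not a VP under these rules.

Ungrammatical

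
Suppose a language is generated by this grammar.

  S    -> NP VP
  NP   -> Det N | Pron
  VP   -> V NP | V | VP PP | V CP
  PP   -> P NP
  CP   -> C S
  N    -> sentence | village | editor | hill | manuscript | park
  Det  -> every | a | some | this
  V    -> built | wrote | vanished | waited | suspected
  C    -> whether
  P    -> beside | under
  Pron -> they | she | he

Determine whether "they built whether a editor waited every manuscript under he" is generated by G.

S
  NP
    Pron: they
  VP
    VP
      V: built
      CP
        C: whether
        S
          NP
            Det: a
            N: editor
          VP
            V: waited
            NP
              Det: every
              N: manuscript
    PP
      P: under
      NP
        Pron: he
The bracketing above is licensed at every node by one of the given productions, with S at the root.

Grammatical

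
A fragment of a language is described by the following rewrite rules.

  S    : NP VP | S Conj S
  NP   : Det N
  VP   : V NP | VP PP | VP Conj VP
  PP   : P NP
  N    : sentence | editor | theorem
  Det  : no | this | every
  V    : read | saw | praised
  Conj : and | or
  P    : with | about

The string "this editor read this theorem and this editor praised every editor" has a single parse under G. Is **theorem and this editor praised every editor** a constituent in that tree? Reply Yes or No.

[S [S [NP [Det this] [N editor]] [VP [V read] [NP [Det this] [N theorem]]]] [Conj and] [S [NP [Det this] [N editor]] [VP [V praised] [NP [Det every] [N editor]]]]]
The smallest constituent containing 'theorem and this editor praised every editor' is the S spanning 'this editor read this theorem and this editor praised every editor'; no single node in the tree dominates exactly the given words.

No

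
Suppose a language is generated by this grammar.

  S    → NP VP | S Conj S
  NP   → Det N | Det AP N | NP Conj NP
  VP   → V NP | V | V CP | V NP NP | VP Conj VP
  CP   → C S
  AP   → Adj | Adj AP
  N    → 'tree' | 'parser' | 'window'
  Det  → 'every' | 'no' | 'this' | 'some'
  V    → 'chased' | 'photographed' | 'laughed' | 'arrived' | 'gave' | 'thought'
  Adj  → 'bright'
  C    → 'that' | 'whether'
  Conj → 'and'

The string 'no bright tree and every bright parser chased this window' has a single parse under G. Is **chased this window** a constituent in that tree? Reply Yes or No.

Yes

[S [NP [NP [Det no] [AP [Adj bright]] [N tree]] [Conj and] [NP [Det every] [AP [Adj bright]] [N parser]]] [VP [V chased] [NP [Det this] [N window]]]]
The words 'chased this window' are exhaustively dominated by a single VP node (built by VP → V NP), so they form a constituent.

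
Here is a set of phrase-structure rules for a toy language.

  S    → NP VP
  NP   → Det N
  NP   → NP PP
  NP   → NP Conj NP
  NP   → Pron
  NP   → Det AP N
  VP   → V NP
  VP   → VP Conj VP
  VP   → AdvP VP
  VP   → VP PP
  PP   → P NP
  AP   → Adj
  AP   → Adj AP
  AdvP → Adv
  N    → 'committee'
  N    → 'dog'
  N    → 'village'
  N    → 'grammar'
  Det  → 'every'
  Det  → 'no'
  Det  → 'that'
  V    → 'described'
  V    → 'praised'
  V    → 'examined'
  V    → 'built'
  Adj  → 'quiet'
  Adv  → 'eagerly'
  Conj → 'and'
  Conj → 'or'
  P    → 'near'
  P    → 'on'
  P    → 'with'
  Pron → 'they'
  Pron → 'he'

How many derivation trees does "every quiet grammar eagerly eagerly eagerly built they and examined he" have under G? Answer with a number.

4

Two of the 4 distinct bracketings:
[S [NP [Det every] [AP [Adj quiet]] [N grammar]] [VP [VP [AdvP [Adv eagerly]] [VP [AdvP [Adv eagerly]] [VP [AdvP [Adv eagerly]] [VP [V built] [NP [Pron they]]]]]] [Conj and] [VP [V examined] [NP [Pron he]]]]]
[S [NP [Det every] [AP [Adj quiet]] [N grammar]] [VP [AdvP [Adv eagerly]] [VP [VP [AdvP [Adv eagerly]] [VP [AdvP [Adv eagerly]] [VP [V built] [NP [Pron they]]]]] [Conj and] [VP [V examined] [NP [Pron he]]]]]]
The trees differ in how a recursive rule is bracketed over the same span.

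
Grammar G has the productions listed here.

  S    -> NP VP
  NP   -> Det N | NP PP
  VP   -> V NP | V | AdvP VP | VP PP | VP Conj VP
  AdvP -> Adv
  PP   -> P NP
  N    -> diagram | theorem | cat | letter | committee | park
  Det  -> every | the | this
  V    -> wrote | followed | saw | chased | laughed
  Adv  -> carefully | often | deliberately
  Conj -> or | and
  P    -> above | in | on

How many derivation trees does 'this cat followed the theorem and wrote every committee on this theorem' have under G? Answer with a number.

Two of the 3 distinct bracketings:
[S [NP [Det this] [N cat]] [VP [VP [VP [V followed] [NP [Det the] [N theorem]]] [Conj and] [VP [V wrote] [NP [Det every] [N committee]]]] [PP [P on] [NP [Det this] [N theorem]]]]]
[S [NP [Det this] [N cat]] [VP [VP [V followed] [NP [Det the] [N theorem]]] [Conj and] [VP [V wrote] [NP [NP [Det every] [N committee]] [PP [P on] [NP [Det this] [N theorem]]]]]]]
The difference turns on whether NP → NP PP is used at the relevant span, versus an alternative expansion of NP.

3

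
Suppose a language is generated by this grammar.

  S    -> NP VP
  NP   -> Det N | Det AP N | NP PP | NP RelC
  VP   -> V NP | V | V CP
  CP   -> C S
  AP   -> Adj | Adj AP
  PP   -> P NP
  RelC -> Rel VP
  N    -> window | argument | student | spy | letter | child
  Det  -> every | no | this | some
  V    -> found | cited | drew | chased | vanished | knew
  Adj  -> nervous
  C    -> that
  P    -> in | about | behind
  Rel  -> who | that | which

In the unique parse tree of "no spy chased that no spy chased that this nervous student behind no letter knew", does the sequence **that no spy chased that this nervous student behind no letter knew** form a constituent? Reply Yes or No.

Yes

[S [NP [Det no] [N spy]] [VP [V chased] [CP [C that] [S [NP [Det no] [N spy]] [VP [V chased] [CP [C that] [S [NP [NP [Det this] [AP [Adj nervous]] [N student]] [PP [P behind] [NP [Det no] [N letter]]]] [VP [V knew]]]]]]]]]
The words 'that no spy chased that this nervous student behind no letter knew' are exhaustively dominated by a single CP node (built by CP → C S), so they form a constituent.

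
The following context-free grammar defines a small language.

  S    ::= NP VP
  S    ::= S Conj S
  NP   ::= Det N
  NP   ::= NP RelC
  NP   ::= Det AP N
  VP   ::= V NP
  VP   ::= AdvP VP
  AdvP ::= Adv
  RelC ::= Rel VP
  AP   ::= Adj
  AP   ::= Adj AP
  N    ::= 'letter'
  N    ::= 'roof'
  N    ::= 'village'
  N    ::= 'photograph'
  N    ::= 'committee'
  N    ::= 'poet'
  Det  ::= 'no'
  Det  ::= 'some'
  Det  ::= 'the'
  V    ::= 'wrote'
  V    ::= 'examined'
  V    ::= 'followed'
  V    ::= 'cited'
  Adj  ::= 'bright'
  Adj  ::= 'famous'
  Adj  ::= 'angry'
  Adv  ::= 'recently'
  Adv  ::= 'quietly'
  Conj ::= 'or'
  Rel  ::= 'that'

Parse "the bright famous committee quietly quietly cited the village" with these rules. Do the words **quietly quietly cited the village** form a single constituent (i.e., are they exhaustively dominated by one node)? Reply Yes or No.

[S [NP [Det the] [AP [Adj bright] [AP [Adj famous]]] [N committee]] [VP [AdvP [Adv quietly]] [VP [AdvP [Adv quietly]] [VP [V cited] [NP [Det the] [N village]]]]]]
The words 'quietly quietly cited the village' are exhaustively dominated by a single VP node (built by VP → AdvP VP), so they form a constituent.

Yes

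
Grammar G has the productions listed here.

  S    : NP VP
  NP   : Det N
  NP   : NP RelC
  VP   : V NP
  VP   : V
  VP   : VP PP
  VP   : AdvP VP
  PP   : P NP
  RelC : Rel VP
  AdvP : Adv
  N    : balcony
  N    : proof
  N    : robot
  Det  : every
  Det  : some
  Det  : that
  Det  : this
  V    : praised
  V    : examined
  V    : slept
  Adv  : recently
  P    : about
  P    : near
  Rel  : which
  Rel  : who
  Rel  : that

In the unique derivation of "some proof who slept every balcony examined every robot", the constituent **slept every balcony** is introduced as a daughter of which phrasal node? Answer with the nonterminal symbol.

S
  NP
    NP
      Det: some
      N: proof
    RelC
      Rel: who
      VP
        V: slept
        NP
          Det: every
          N: balcony
  VP
    V: examined
    NP
      Det: every
      N: robot
The span 'slept every balcony' is the VP node built by VP → V NP.
Its mother is the RelC built by RelC → Rel VP.

RelC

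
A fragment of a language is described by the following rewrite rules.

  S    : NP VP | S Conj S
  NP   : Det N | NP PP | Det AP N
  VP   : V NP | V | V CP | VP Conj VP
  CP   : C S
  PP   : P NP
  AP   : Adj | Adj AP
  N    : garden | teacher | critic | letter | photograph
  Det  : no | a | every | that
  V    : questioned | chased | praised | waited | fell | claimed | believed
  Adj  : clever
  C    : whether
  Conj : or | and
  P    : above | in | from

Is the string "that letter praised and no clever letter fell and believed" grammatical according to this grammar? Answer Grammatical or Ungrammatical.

Grammatical

[S [S [NP [Det that] [N letter]] [VP [V praised]]] [Conj and] [S [NP [Det no] [AP [Adj clever]] [N letter]] [VP [VP [V fell]] [Conj and] [VP [V believed]]]]]
The bracketing above is licensed at every node by one of the given productions, with S at the root.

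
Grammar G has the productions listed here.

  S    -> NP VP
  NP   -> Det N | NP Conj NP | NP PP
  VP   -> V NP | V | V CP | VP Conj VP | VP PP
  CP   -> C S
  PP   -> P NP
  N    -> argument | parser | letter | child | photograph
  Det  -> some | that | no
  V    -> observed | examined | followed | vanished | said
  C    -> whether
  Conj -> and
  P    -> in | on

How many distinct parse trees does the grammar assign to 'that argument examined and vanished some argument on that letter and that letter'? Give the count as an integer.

4

Two of the 4 distinct bracketings:
[S [NP [Det that] [N argument]] [VP [VP [V examined]] [Conj and] [VP [V vanished] [NP [NP [NP [Det some] [N argument]] [PP [P on] [NP [Det that] [N letter]]]] [Conj and] [NP [Det that] [N letter]]]]]]
[S [NP [Det that] [N argument]] [VP [VP [V examined]] [Conj and] [VP [V vanished] [NP [NP [Det some] [N argument]] [PP [P on] [NP [NP [Det that] [N letter]] [Conj and] [NP [Det that] [N letter]]]]]]]]
The trees differ in how a recursive rule is bracketed over the same span.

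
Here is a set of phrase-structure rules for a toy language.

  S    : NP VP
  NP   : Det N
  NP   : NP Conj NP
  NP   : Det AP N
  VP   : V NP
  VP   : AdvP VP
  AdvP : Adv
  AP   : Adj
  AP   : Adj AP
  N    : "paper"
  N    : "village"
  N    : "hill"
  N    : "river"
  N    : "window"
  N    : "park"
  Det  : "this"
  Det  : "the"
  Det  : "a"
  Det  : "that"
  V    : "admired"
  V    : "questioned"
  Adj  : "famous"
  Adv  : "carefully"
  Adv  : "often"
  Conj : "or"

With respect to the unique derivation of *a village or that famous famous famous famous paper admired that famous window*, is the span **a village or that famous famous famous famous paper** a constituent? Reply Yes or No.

Yes

[S [NP [NP [Det a] [N village]] [Conj or] [NP [Det that] [AP [Adj famous] [AP [Adj famous] [AP [Adj famous] [AP [Adj famous]]]]] [N paper]]] [VP [V admired] [NP [Det that] [AP [Adj famous]] [N window]]]]
The words 'a village or that famous famous famous famous paper' are exhaustively dominated by a single NP node (built by NP → NP Conj NP), so they form a constituent.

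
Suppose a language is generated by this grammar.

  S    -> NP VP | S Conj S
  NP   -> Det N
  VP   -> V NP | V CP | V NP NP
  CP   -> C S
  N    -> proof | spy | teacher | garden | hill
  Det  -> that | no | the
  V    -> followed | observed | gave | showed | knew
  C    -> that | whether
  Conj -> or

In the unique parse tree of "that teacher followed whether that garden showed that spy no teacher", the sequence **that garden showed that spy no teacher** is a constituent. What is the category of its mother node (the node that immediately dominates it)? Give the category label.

CP

[S [NP [Det that] [N teacher]] [VP [V followed] [CP [C whether] [S [NP [Det that] [N garden]] [VP [V showed] [NP [Det that] [N spy]] [NP [Det no] [N teacher]]]]]]]
The span 'that garden showed that spy no teacher' is the S node built by S → NP VP.
Its mother is the CP built by CP → C S.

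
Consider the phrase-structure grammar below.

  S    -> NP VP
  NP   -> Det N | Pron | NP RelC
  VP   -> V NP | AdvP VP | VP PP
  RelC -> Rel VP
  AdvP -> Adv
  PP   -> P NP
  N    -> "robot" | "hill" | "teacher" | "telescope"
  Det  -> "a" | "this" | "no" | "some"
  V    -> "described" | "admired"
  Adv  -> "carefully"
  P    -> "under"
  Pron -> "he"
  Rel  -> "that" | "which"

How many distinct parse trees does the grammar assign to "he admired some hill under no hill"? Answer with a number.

[S [NP [Pron he]] [VP [VP [V admired] [NP [Det some] [N hill]]] [PP [P under] [NP [Det no] [N hill]]]]]
No rule offers an alternative attachment or grouping for any span, so this is the only derivation.

1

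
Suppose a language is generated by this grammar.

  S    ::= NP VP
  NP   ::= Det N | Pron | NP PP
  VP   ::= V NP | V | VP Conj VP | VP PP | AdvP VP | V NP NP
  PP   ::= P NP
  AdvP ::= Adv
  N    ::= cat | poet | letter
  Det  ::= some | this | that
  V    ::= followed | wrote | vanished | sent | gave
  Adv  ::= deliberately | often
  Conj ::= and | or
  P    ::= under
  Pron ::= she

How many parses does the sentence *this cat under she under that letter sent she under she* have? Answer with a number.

4

Two of the 4 distinct bracketings:
[S [NP [NP [Det this] [N cat]] [PP [P under] [NP [NP [Pron she]] [PP [P under] [NP [Det that] [N letter]]]]]] [VP [V sent] [NP [NP [Pron she]] [PP [P under] [NP [Pron she]]]]]]
[S [NP [NP [Det this] [N cat]] [PP [P under] [NP [NP [Pron she]] [PP [P under] [NP [Det that] [N letter]]]]]] [VP [VP [V sent] [NP [Pron she]]] [PP [P under] [NP [Pron she]]]]]
The difference turns on whether VP → VP PP is used at the relevant span, versus an alternative expansion of VP.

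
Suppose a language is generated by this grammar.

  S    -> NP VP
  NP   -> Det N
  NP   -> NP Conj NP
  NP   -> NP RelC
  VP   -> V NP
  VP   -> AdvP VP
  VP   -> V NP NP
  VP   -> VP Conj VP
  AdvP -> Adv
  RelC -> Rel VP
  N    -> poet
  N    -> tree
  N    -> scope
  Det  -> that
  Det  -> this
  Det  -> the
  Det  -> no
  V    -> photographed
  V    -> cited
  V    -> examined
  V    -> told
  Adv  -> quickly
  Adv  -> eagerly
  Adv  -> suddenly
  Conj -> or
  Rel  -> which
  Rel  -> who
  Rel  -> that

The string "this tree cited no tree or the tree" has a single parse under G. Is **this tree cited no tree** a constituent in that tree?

No

[S [NP [Det this] [N tree]] [VP [V cited] [NP [NP [Det no] [N tree]] [Conj or] [NP [Det the] [N tree]]]]]
The smallest constituent containing 'this tree cited no tree' is the S spanning 'this tree cited no tree or the tree'; no single node in the tree dominates exactly the given words.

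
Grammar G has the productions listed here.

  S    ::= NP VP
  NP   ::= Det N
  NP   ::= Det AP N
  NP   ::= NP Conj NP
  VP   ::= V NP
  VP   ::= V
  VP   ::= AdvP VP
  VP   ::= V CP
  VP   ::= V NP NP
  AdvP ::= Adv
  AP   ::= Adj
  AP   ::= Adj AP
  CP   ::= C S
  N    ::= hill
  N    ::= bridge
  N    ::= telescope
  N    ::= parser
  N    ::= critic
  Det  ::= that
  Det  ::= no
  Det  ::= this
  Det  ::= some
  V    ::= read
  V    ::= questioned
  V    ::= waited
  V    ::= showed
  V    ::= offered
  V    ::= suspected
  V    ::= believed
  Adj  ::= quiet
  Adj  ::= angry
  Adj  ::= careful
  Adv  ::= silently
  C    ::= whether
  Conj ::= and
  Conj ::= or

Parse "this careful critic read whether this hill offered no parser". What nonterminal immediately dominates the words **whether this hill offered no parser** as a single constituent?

CP

[S [NP [Det this] [AP [Adj careful]] [N critic]] [VP [V read] [CP [C whether] [S [NP [Det this] [N hill]] [VP [V offered] [NP [Det no] [N parser]]]]]]]
The span 'whether this hill offered no parser' is the CP node built by CP → C S.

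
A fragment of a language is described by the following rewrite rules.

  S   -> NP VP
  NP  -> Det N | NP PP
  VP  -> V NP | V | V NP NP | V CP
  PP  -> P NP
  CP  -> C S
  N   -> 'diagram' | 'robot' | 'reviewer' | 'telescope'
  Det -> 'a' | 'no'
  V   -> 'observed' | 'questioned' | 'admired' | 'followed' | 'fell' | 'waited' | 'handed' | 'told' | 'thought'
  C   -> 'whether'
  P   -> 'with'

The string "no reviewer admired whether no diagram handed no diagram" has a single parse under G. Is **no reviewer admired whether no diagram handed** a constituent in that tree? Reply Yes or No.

[S [NP [Det no] [N reviewer]] [VP [V admired] [CP [C whether] [S [NP [Det no] [N diagram]] [VP [V handed] [NP [Det no] [N diagram]]]]]]]
The smallest constituent containing 'no reviewer admired whether no diagram handed' is the S spanning 'no reviewer admired whether no diagram handed no diagram'; no single node in the tree dominates exactly the given words.

No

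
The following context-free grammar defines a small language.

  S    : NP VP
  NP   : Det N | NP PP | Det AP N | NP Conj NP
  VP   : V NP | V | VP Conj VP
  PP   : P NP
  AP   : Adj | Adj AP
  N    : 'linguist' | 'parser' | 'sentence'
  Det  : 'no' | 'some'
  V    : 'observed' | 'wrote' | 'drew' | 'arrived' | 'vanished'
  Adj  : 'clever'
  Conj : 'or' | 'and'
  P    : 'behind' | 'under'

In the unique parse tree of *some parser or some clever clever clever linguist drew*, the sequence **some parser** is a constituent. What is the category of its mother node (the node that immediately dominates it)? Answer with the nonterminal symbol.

S
  NP
    NP
      Det: some
      N: parser
    Conj: or
    NP
      Det: some
      AP
        Adj: clever
        AP
          Adj: clever
          AP
            Adj: clever
      N: linguist
  VP
    V: drew
The span 'some parser' is the NP node built by NP → Det N.
Its mother is the NP built by NP → NP Conj NP.

NP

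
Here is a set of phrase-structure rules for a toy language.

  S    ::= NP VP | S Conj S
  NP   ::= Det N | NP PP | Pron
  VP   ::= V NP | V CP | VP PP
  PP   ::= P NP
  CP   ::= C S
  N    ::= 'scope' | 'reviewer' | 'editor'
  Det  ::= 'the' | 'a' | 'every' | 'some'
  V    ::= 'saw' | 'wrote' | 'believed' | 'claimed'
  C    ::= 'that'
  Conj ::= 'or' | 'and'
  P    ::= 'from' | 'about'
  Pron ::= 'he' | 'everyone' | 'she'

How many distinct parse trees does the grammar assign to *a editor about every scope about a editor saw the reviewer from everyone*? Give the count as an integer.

Two of the 4 distinct bracketings:
[S [NP [NP [Det a] [N editor]] [PP [P about] [NP [NP [Det every] [N scope]] [PP [P about] [NP [Det a] [N editor]]]]]] [VP [V saw] [NP [NP [Det the] [N reviewer]] [PP [P from] [NP [Pron everyone]]]]]]
[S [NP [NP [Det a] [N editor]] [PP [P about] [NP [NP [Det every] [N scope]] [PP [P about] [NP [Det a] [N editor]]]]]] [VP [VP [V saw] [NP [Det the] [N reviewer]]] [PP [P from] [NP [Pron everyone]]]]]
The difference turns on whether VP → VP PP is used at the relevant span, versus an alternative expansion of VP.

4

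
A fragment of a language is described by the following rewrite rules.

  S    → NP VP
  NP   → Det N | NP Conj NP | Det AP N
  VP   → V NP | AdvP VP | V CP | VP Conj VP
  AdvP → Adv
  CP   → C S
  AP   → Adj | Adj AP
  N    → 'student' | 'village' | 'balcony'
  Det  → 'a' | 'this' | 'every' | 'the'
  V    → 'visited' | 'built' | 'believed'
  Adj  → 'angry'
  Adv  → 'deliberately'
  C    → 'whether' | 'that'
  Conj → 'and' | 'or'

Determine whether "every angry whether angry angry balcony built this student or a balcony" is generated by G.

Ungrammatical

An Adj word can never sit immediately before a C word in any string this grammar generates, so the substring 'angry whether' rules out a derivation.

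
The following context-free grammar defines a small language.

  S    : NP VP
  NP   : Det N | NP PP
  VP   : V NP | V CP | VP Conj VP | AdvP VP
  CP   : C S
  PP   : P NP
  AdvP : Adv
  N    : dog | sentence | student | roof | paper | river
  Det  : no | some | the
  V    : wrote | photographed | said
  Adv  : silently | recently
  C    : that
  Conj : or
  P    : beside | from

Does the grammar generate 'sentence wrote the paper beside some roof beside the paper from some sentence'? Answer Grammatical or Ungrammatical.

Ungrammatical

For S → NP VP, no prefix of the string parses as an NP.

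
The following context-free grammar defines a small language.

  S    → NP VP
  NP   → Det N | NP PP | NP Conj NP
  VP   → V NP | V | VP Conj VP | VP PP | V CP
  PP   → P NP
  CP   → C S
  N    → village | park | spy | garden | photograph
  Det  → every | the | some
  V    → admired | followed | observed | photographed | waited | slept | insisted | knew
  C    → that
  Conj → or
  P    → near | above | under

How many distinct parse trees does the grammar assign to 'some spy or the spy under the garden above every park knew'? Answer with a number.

Two of the 5 distinct bracketings:
[S [NP [NP [NP [Det some] [N spy]] [Conj or] [NP [Det the] [N spy]]] [PP [P under] [NP [NP [Det the] [N garden]] [PP [P above] [NP [Det every] [N park]]]]]] [VP [V knew]]]
[S [NP [NP [NP [NP [Det some] [N spy]] [Conj or] [NP [Det the] [N spy]]] [PP [P under] [NP [Det the] [N garden]]]] [PP [P above] [NP [Det every] [N park]]]] [VP [V knew]]]
The trees differ in how a recursive rule is bracketed over the same span.

5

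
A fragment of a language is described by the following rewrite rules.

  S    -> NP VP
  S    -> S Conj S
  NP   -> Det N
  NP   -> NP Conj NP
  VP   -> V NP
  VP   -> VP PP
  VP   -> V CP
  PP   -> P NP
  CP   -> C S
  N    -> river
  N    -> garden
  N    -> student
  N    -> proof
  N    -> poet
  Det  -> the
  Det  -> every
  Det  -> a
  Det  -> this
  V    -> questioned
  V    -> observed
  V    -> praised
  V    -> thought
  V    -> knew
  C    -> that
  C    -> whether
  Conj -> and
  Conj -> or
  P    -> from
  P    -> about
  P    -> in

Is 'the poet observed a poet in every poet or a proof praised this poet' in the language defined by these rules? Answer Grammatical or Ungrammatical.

Grammatical

[S [S [NP [Det the] [N poet]] [VP [VP [V observed] [NP [Det a] [N poet]]] [PP [P in] [NP [Det every] [N poet]]]]] [Conj or] [S [NP [Det a] [N proof]] [VP [V praised] [NP [Det this] [N poet]]]]]
Each bracket corresponds to one application of a listed rule, so the string is derivable from S.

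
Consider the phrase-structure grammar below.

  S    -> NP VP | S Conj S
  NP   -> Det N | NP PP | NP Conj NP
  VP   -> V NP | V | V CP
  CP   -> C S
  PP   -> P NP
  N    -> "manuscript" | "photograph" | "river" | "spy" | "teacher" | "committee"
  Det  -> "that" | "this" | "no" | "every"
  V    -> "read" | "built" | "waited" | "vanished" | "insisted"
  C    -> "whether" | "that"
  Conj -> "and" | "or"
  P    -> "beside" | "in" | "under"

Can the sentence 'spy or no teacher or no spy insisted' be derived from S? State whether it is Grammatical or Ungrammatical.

Ungrammatical

For S → NP VP, no prefix of the string parses as an NP. The alternative S rule S → S Conj S likewise has no satisfying split.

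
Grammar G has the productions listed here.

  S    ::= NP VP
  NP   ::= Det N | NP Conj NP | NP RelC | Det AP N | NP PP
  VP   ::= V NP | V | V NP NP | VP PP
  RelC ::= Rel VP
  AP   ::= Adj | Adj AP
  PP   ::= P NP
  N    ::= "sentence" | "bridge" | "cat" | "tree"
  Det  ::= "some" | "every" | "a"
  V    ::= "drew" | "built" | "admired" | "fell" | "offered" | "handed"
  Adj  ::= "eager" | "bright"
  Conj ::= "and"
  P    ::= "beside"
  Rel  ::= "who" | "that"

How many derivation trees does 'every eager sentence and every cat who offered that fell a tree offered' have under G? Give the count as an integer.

3

Two of the 3 distinct bracketings:
[S [NP [NP [Det every] [AP [Adj eager]] [N sentence]] [Conj and] [NP [NP [NP [Det every] [N cat]] [RelC [Rel who] [VP [V offered]]]] [RelC [Rel that] [VP [V fell] [NP [Det a] [N tree]]]]]] [VP [V offered]]]
[S [NP [NP [NP [Det every] [AP [Adj eager]] [N sentence]] [Conj and] [NP [NP [Det every] [N cat]] [RelC [Rel who] [VP [V offered]]]]] [RelC [Rel that] [VP [V fell] [NP [Det a] [N tree]]]]] [VP [V offered]]]
The trees differ in how a recursive rule is bracketed over the same span.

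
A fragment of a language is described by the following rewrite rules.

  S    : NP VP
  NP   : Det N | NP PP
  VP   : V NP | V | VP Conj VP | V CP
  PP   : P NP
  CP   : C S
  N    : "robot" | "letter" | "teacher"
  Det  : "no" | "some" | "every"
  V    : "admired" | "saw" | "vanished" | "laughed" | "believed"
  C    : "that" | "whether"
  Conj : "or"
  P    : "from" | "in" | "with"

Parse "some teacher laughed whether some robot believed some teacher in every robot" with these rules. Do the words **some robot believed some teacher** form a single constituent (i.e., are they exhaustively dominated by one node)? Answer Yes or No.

[S [NP [Det some] [N teacher]] [VP [V laughed] [CP [C whether] [S [NP [Det some] [N robot]] [VP [V believed] [NP [NP [Det some] [N teacher]] [PP [P in] [NP [Det every] [N robot]]]]]]]]]
The smallest constituent containing 'some robot believed some teacher' is the S spanning 'some robot believed some teacher in every robot'; no single node in the tree dominates exactly the given words.

No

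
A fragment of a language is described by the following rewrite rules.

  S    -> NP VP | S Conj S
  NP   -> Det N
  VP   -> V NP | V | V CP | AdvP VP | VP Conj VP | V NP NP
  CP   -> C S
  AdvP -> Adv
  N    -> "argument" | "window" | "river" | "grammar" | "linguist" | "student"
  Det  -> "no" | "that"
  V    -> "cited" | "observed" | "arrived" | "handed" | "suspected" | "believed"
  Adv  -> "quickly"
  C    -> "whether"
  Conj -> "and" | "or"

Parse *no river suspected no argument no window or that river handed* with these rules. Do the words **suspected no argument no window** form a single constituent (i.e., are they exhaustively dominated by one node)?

[S [S [NP [Det no] [N river]] [VP [V suspected] [NP [Det no] [N argument]] [NP [Det no] [N window]]]] [Conj or] [S [NP [Det that] [N river]] [VP [V handed]]]]
The words 'suspected no argument no window' are exhaustively dominated by a single VP node (built by VP → V NP NP), so they form a constituent.

Yes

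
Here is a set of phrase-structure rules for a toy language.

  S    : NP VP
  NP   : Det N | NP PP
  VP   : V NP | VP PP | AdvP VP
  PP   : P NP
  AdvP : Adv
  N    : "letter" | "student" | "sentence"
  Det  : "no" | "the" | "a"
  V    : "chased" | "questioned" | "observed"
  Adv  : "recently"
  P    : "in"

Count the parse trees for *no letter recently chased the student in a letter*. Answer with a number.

Two of the 3 distinct bracketings:
[S [NP [Det no] [N letter]] [VP [VP [AdvP [Adv recently]] [VP [V chased] [NP [Det the] [N student]]]] [PP [P in] [NP [Det a] [N letter]]]]]
[S [NP [Det no] [N letter]] [VP [AdvP [Adv recently]] [VP [V chased] [NP [NP [Det the] [N student]] [PP [P in] [NP [Det a] [N letter]]]]]]]
The difference turns on whether NP → NP PP is used at the relevant span, versus an alternative expansion of NP.

3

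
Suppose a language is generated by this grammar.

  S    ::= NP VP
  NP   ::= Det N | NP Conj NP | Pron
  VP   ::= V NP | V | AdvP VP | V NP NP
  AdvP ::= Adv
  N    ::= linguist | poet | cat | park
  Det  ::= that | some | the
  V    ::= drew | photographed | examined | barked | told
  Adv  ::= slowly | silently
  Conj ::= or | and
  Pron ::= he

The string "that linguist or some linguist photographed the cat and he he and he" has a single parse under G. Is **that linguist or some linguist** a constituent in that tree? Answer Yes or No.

Yes

[S [NP [NP [Det that] [N linguist]] [Conj or] [NP [Det some] [N linguist]]] [VP [V photographed] [NP [NP [Det the] [N cat]] [Conj and] [NP [Pron he]]] [NP [NP [Pron he]] [Conj and] [NP [Pron he]]]]]
The words 'that linguist or some linguist' are exhaustively dominated by a single NP node (built by NP → NP Conj NP), so they form a constituent.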